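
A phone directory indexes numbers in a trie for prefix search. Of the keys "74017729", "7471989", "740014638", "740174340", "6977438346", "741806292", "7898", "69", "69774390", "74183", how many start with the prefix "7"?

7

Filter for entries beginning with "7":
Words under "7": 740014638, 740174340, 74017729, 741806292, 74183, 7471989, 7898
Count: 7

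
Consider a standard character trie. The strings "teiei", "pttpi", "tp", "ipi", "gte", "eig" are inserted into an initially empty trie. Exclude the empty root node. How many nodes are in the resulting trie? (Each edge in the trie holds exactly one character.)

20

Trie structure (* marks end of a word):
(root)
├─ e
│  └─ i
│     └─ g *
├─ g
│  └─ t
│     └─ e *
├─ i
│  └─ p
│     └─ i *
├─ p
│  └─ t
│     └─ t
│        └─ p
│           └─ i *
└─ t
   ├─ e
   │  └─ i
   │     └─ e
   │        └─ i *
   └─ p *
Counting every labelled node above: 20.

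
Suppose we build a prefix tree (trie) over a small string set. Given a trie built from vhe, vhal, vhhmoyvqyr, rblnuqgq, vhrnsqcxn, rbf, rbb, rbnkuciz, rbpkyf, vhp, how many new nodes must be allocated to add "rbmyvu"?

Walking "rbmyvu" from the root, the first 2 characters ("rb") follow existing edges; "m" is the first miss.
Each of the 4 remaining characters creates one node.

4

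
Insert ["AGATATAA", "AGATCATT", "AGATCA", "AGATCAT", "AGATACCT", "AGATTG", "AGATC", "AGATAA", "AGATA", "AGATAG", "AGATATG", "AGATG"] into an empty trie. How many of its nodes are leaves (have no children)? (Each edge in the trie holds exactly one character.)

Leaves are exactly the stored words that no other stored word extends.
Those words: "AGATAA", "AGATACCT", "AGATAG", "AGATATAA", "AGATATG", "AGATCATT", "AGATG", "AGATTG"
Leaf count: 8

8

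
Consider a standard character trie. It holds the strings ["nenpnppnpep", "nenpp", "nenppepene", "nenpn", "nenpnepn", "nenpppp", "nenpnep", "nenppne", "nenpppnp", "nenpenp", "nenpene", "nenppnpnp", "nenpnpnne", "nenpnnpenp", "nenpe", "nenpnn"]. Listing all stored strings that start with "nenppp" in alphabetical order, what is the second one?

DFS of the "nenppp" subtree visits, in order: "nenpppnp", "nenpppp"
Position 2: nenpppp

nenpppp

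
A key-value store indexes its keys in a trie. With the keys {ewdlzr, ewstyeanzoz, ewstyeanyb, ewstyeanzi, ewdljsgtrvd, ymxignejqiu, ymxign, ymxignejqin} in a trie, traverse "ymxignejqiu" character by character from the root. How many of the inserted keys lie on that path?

Check each prefix of "ymxignejqiu" against the stored set — each match is an end-marker on the path.
Prefixes of the query that are stored words: "ymxign", "ymxignejqiu"
Count: 2

2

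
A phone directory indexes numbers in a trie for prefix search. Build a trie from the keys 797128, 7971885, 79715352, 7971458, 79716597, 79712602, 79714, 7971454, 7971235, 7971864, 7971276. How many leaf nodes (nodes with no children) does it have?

Leaves are exactly the stored words that no other stored word extends.
Those words: "7971235", "79712602", "7971276", "797128", "7971454", "7971458", "79715352", "79716597", "7971864", "7971885"
Leaf count: 10

10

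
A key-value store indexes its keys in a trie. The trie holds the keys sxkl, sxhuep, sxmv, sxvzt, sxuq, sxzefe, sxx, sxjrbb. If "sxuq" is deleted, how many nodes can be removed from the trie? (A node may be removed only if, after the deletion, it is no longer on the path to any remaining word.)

After clearing the end-marker at "sxuq", prune upward until reaching a node still needed by another word.
The suffix "uq" (2 nodes) is used only by "sxuq"; the node for "sx" still has the child "k", so pruning stops there.
Nodes removed: 2

2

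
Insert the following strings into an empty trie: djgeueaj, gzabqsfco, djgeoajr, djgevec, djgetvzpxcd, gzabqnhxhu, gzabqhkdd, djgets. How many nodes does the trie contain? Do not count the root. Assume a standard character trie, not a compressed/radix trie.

Trace insertions, counting only characters that open a new branch:
  "djgeueaj" → 8 new (d, j, g, e, u, e, a, j)
  "gzabqsfco" → 9 new (g, z, a, b, q, s, f, c, o)
  "djgeoajr" → prefix "djge" already present; 4 new (o, a, j, r)
  "djgevec" → prefix "djge" already present; 3 new (v, e, c)
  "djgetvzpxcd" → prefix "djge" already present; 7 new (t, v, z, p, x, c, d)
  "gzabqnhxhu" → prefix "gzabq" already present; 5 new (n, h, x, h, u)
  "gzabqhkdd" → prefix "gzabq" already present; 4 new (h, k, d, d)
  "djgets" → prefix "djget" already present; 1 new (s)
Total nodes = 8 + 9 + 4 + 3 + 7 + 5 + 4 + 1 = 41

41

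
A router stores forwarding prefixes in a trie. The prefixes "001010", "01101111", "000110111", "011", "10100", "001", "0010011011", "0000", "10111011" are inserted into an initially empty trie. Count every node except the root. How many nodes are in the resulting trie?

For each word, the new-node count is its length minus the longest prefix already in the trie:
  "001010" → 6 new (0, 0, 1, 0, 1, 0)
  "01101111" → prefix "0" already present; 7 new (1, 1, 0, 1, 1, 1, 1)
  "000110111" → prefix "00" already present; 7 new (0, 1, 1, 0, 1, 1, 1)
  "011" → prefix "011" already present; 0 new (none)
  "10100" → 5 new (1, 0, 1, 0, 0)
  "001" → prefix "001" already present; 0 new (none)
  "0010011011" → prefix "0010" already present; 6 new (0, 1, 1, 0, 1, 1)
  "0000" → prefix "000" already present; 1 new (0)
  "10111011" → prefix "101" already present; 5 new (1, 1, 0, 1, 1)
Total nodes = 6 + 7 + 7 + 0 + 5 + 0 + 6 + 1 + 5 = 37

37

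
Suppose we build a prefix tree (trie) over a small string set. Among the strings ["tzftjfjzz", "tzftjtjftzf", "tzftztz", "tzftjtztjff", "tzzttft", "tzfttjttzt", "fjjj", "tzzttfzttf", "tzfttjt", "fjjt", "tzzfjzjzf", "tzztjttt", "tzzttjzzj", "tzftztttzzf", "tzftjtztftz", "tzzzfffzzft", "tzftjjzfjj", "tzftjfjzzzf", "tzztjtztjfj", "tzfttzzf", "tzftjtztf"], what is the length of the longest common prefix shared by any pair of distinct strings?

9

Look for the deepest trie node that still has at least two words in its subtree.
"tzftjfjzz" and "tzftjfjzzzf" agree on "tzftjfjzz" (9 characters) before diverging; nothing deeper is shared.
Longest shared-prefix length: 9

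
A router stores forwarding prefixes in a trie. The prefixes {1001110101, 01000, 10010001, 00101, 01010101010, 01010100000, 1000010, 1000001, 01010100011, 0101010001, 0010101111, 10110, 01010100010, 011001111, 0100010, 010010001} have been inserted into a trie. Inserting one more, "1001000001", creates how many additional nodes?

Walking "1001000001" from the root, the first 7 characters ("1001000") follow existing edges; "0" is the first miss.
So 10 − 7 = 3 new nodes.

3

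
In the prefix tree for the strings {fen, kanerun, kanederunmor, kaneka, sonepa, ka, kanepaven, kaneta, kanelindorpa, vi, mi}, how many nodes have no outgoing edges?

A leaf is a node with no children — equivalently, the end of a word that is not a proper prefix of any other stored word.
Those words: "fen", "kanederunmor", "kaneka", "kanelindorpa", "kanepaven", "kanerun", "kaneta", "mi", "sonepa", "vi"
Leaf count: 10

10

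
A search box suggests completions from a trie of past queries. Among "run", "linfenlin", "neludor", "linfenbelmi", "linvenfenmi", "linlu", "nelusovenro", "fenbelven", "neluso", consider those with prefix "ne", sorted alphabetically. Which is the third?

nelusovenro

Filter for "ne…" and sort: "neludor", "neluso", "nelusovenro"
Position 3: nelusovenro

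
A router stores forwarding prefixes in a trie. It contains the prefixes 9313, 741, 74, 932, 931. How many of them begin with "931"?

2

Walk to "931"; the words in its subtree are exactly those with that prefix.
Words under "931": 931, 9313
Count: 2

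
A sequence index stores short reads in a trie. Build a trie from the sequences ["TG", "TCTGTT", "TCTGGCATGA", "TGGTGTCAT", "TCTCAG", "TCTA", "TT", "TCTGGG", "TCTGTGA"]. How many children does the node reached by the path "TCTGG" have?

2

Follow the path "TCTGG" to its node, then look at its outgoing edges.
Distinct next characters after "TCTGG": C, G.
That node has 2 child edges.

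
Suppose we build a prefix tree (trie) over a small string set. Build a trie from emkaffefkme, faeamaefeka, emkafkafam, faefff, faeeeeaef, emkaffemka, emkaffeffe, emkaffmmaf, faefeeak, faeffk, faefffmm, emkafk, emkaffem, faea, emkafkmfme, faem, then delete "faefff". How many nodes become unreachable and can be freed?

Walk "faefff" from the leaf back toward the root, removing each node that no remaining word uses.
Every node on "faefff" is still needed (e.g. by "faefffmm"), so nothing is freed.
Nodes removed: 0

0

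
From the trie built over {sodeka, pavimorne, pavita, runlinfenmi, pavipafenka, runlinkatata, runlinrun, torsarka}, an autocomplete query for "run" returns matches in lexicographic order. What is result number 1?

DFS of the "run" subtree visits, in order: "runlinfenmi", "runlinkatata", "runlinrun"
The 1st is runlinfenmi.

runlinfenmi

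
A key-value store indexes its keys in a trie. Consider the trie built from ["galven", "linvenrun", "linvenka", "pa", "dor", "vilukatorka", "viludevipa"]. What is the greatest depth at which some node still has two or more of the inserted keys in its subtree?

Look for the deepest trie node that still has at least two words in its subtree.
e.g. "linvenka" and "linvenrun" share the prefix "linven" of length 6; no pair shares a longer one.
Longest shared-prefix length: 6

6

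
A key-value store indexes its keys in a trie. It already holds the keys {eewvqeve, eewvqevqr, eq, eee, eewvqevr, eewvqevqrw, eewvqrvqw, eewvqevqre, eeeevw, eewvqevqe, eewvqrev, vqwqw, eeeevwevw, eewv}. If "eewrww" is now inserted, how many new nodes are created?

3

Walking "eewrww" from the root, the first 3 characters ("eew") follow existing edges; "r" is the first miss.
So 6 − 3 = 3 new nodes.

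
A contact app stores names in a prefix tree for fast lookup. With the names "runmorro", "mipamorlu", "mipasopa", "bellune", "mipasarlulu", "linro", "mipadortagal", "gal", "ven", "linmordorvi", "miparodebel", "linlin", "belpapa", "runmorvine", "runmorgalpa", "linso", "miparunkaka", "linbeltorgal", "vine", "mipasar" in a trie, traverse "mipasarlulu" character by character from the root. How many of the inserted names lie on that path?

Walk "mipasarlulu" from the root; an end-of-word marker is hit whenever a stored word is a prefix of "mipasarlulu".
Prefixes of the query that are stored words: "mipasar", "mipasarlulu"
Count: 2

2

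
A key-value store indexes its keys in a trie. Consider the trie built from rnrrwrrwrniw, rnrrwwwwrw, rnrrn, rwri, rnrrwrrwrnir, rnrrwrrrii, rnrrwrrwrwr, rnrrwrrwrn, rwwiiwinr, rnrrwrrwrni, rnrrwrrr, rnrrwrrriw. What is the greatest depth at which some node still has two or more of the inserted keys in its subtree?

11

The deepest shared node is where two words last agree before diverging.
"rnrrwrrwrni" and "rnrrwrrwrnir" agree on "rnrrwrrwrni" (11 characters) before diverging; nothing deeper is shared.
Longest shared-prefix length: 11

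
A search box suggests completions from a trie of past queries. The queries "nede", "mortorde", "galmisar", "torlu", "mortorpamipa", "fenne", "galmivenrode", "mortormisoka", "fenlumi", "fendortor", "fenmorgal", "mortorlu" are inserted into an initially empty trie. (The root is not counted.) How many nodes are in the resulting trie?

67

For each word, the new-node count is its length minus the longest prefix already in the trie:
  "nede" → 4 new (n, e, d, e)
  "mortorde" → 8 new (m, o, r, t, o, r, d, e)
  "galmisar" → 8 new (g, a, l, m, i, s, a, r)
  "torlu" → 5 new (t, o, r, l, u)
  "mortorpamipa" → prefix "mortor" already present; 6 new (p, a, m, i, p, a)
  "fenne" → 5 new (f, e, n, n, e)
  "galmivenrode" → prefix "galmi" already present; 7 new (v, e, n, r, o, d, e)
  "mortormisoka" → prefix "mortor" already present; 6 new (m, i, s, o, k, a)
  "fenlumi" → prefix "fen" already present; 4 new (l, u, m, i)
  "fendortor" → prefix "fen" already present; 6 new (d, o, r, t, o, r)
  "fenmorgal" → prefix "fen" already present; 6 new (m, o, r, g, a, l)
  "mortorlu" → prefix "mortor" already present; 2 new (l, u)
Total nodes = 4 + 8 + 8 + 5 + 6 + 5 + 7 + 6 + 4 + 6 + 6 + 2 = 67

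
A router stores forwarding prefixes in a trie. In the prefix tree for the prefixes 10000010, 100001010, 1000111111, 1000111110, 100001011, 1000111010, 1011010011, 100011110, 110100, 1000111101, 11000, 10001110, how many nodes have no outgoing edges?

10

Leaves are exactly the stored words that no other stored word extends.
Those words: "10000010", "100001010", "100001011", "1000111010", "1000111101", "1000111110", "1000111111", "1011010011", "11000", "110100"
Leaf count: 10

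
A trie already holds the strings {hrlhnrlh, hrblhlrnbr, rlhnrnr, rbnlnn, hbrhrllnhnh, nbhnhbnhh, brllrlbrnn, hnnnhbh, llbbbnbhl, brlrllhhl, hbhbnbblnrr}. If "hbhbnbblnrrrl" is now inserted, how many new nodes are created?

The longest prefix of "hbhbnbblnrrrl" already in the trie is "hbhbnbblnrr" (length 11).
Each of the 2 remaining characters creates one node.

2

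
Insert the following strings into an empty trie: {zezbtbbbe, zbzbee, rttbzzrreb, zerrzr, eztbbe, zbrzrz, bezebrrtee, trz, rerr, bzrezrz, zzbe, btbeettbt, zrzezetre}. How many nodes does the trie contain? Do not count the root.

Trace insertions, counting only characters that open a new branch:
  "zezbtbbbe" → 9 new (z, e, z, b, t, b, b, b, e)
  "zbzbee" → prefix "z" already present; 5 new (b, z, b, e, e)
  "rttbzzrreb" → 10 new (r, t, t, b, z, z, r, r, e, b)
  "zerrzr" → prefix "ze" already present; 4 new (r, r, z, r)
  "eztbbe" → 6 new (e, z, t, b, b, e)
  "zbrzrz" → prefix "zb" already present; 4 new (r, z, r, z)
  "bezebrrtee" → 10 new (b, e, z, e, b, r, r, t, e, e)
  "trz" → 3 new (t, r, z)
  "rerr" → prefix "r" already present; 3 new (e, r, r)
  "bzrezrz" → prefix "b" already present; 6 new (z, r, e, z, r, z)
  "zzbe" → prefix "z" already present; 3 new (z, b, e)
  "btbeettbt" → prefix "b" already present; 8 new (t, b, e, e, t, t, b, t)
  "zrzezetre" → prefix "z" already present; 8 new (r, z, e, z, e, t, r, e)
Total nodes = 9 + 5 + 10 + 4 + 6 + 4 + 10 + 3 + 3 + 6 + 3 + 8 + 8 = 79

79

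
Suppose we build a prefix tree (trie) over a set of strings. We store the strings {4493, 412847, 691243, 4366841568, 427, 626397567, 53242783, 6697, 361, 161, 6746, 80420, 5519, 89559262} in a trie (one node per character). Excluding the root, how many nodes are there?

69

Count nodes per top-level branch (shared prefixes stored once):
  '1'-branch (161): 3 nodes
  '3'-branch (361): 3 nodes
  '4'-branch (412847, 427, 4366841568, 4493): 20 nodes
  '5'-branch (53242783, 5519): 11 nodes
  '6'-branch (626397567, 6697, 6746, 691243): 20 nodes
  '8'-branch (80420, 89559262): 12 nodes
Sum: 69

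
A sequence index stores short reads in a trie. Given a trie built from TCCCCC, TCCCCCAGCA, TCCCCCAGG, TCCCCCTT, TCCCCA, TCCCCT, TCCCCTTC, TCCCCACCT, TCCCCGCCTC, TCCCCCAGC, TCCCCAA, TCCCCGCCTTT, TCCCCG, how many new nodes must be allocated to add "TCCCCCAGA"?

1

The longest prefix of "TCCCCCAGA" already in the trie is "TCCCCCAG" (length 8).
So 9 − 8 = 1 new nodes.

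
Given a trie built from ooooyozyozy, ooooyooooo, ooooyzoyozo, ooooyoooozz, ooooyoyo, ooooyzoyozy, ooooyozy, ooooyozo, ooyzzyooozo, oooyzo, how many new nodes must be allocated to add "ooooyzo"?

"ooooyzo" is already a full path in the trie; only an end-marker is added.
No new nodes are needed: 0.

0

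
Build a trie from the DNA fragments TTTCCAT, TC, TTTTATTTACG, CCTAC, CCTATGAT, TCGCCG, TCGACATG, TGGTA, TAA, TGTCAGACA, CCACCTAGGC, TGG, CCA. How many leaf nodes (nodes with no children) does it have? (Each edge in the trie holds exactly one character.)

A leaf is a node with no children — equivalently, the end of a word that is not a proper prefix of any other stored word.
Those words: "CCACCTAGGC", "CCTAC", "CCTATGAT", "TAA", "TCGACATG", "TCGCCG", "TGGTA", "TGTCAGACA", "TTTCCAT", "TTTTATTTACG"
Leaf count: 10

10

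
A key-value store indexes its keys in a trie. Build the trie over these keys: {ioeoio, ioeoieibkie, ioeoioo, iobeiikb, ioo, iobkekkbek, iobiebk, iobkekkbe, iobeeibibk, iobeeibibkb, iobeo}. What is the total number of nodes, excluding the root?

39

Trie structure (* marks end of a word):
(root)
└─ i
   └─ o
      ├─ b
      │  ├─ e
      │  │  ├─ e
      │  │  │  └─ i
      │  │  │     └─ b
      │  │  │        └─ i
      │  │  │           └─ b
      │  │  │              └─ k *
      │  │  │                 └─ b *
      │  │  ├─ i
      │  │  │  └─ i
      │  │  │     └─ k
      │  │  │        └─ b *
      │  │  └─ o *
      │  ├─ i
      │  │  └─ e
      │  │     └─ b
      │  │        └─ k *
      │  └─ k
      │     └─ e
      │        └─ k
      │           └─ k
      │              └─ b
      │                 └─ e *
      │                    └─ k *
      ├─ e
      │  └─ o
      │     └─ i
      │        ├─ e
      │        │  └─ i
      │        │     └─ b
      │        │        └─ k
      │        │           └─ i
      │        │              └─ e *
      │        └─ o *
      │           └─ o *
      └─ o *
Counting every labelled node above: 39.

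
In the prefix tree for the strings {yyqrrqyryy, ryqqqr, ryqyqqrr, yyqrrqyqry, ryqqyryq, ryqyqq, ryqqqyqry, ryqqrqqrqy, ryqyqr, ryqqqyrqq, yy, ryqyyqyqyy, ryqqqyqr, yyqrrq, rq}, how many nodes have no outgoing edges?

11

Leaves are exactly the stored words that no other stored word extends.
Those words: "rq", "ryqqqr", "ryqqqyqry", "ryqqqyrqq", "ryqqrqqrqy", "ryqqyryq", "ryqyqqrr", "ryqyqr", "ryqyyqyqyy", "yyqrrqyqry", "yyqrrqyryy"
Leaf count: 11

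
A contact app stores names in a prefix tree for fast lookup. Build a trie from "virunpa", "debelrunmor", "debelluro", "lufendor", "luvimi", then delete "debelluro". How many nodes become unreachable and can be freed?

4

After clearing the end-marker at "debelluro", prune upward until reaching a node still needed by another word.
The suffix "luro" (4 nodes) is used only by "debelluro"; the node for "debel" still has the child "r", so pruning stops there.
Nodes removed: 4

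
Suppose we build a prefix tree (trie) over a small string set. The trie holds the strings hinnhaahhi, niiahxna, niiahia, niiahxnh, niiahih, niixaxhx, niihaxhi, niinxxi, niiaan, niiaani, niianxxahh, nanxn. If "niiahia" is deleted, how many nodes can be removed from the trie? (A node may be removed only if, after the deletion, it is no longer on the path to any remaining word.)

1

Walk "niiahia" from the leaf back toward the root, removing each node that no remaining word uses.
The suffix "a" (1 node) is used only by "niiahia"; the node for "niiahi" still has the child "h", so pruning stops there.
Nodes removed: 1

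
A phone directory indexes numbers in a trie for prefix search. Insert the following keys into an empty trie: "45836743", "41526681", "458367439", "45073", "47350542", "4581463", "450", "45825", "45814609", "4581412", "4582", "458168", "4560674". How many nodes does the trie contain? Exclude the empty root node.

43

Trace insertions, counting only characters that open a new branch:
  "45836743" → 8 new (4, 5, 8, 3, 6, 7, 4, 3)
  "41526681" → prefix "4" already present; 7 new (1, 5, 2, 6, 6, 8, 1)
  "458367439" → prefix "45836743" already present; 1 new (9)
  "45073" → prefix "45" already present; 3 new (0, 7, 3)
  "47350542" → prefix "4" already present; 7 new (7, 3, 5, 0, 5, 4, 2)
  "4581463" → prefix "458" already present; 4 new (1, 4, 6, 3)
  "450" → prefix "450" already present; 0 new (none)
  "45825" → prefix "458" already present; 2 new (2, 5)
  "45814609" → prefix "458146" already present; 2 new (0, 9)
  "4581412" → prefix "45814" already present; 2 new (1, 2)
  "4582" → prefix "4582" already present; 0 new (none)
  "458168" → prefix "4581" already present; 2 new (6, 8)
  "4560674" → prefix "45" already present; 5 new (6, 0, 6, 7, 4)
Total nodes = 8 + 7 + 1 + 3 + 7 + 4 + 0 + 2 + 2 + 2 + 0 + 2 + 5 = 43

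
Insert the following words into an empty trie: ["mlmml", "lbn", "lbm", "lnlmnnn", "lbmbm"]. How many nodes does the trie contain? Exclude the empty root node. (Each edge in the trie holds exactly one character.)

17

For each word, the new-node count is its length minus the longest prefix already in the trie:
  "mlmml" → 5 new (m, l, m, m, l)
  "lbn" → 3 new (l, b, n)
  "lbm" → prefix "lb" already present; 1 new (m)
  "lnlmnnn" → prefix "l" already present; 6 new (n, l, m, n, n, n)
  "lbmbm" → prefix "lbm" already present; 2 new (b, m)
Total nodes = 5 + 3 + 1 + 6 + 2 = 17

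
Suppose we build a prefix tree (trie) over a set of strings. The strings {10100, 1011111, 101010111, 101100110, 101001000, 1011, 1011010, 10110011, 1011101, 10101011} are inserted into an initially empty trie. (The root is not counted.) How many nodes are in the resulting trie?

27

Count nodes per top-level branch (shared prefixes stored once):
  '1'-branch (10100, 101001000, 10101011, 101010111, 1011, 10110011, 101100110, 1011010, 1011101, 1011111): 27 nodes
Sum: 27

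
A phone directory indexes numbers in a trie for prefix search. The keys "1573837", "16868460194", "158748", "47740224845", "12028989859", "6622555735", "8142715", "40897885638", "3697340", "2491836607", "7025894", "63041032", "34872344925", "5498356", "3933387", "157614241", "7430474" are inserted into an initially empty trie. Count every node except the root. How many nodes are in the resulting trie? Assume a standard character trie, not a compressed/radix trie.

135

Count nodes per top-level branch (shared prefixes stored once):
  '1'-branch (12028989859, 1573837, 157614241, 158748, 16868460194): 37 nodes
  '2'-branch (2491836607): 10 nodes
  '3'-branch (34872344925, 3697340, 3933387): 23 nodes
  '4'-branch (40897885638, 47740224845): 21 nodes
  '5'-branch (5498356): 7 nodes
  '6'-branch (63041032, 6622555735): 17 nodes
  '7'-branch (7025894, 7430474): 13 nodes
  '8'-branch (8142715): 7 nodes
Sum: 135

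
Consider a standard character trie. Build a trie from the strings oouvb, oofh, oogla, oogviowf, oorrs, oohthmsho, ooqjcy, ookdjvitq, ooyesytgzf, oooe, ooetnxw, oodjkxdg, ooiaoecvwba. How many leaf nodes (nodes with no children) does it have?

13

Leaves are exactly the stored words that no other stored word extends.
Those words: "oodjkxdg", "ooetnxw", "oofh", "oogla", "oogviowf", "oohthmsho", "ooiaoecvwba", "ookdjvitq", "oooe", "ooqjcy", "oorrs", "oouvb", "ooyesytgzf"
Leaf count: 13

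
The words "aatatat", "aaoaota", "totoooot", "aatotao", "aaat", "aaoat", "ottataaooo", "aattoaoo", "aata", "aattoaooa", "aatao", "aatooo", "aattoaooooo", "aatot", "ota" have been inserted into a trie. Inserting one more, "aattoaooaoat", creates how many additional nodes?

"aattoaooa" is already a path in the trie; the remaining "oat" must be added.
Each of the 3 remaining characters creates one node.

3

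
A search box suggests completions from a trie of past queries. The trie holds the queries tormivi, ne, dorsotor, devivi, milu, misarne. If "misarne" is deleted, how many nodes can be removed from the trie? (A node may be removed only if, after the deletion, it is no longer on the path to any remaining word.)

A node on "misarne"'s path can go only if nothing else ends at it or branches off below it.
The suffix "sarne" (5 nodes) is used only by "misarne"; the node for "mi" still has the child "l", so pruning stops there.
Nodes removed: 5

5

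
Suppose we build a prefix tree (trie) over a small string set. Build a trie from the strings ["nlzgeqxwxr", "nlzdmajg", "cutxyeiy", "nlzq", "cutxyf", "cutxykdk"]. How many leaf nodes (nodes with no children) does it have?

6

A leaf is a node with no children — equivalently, the end of a word that is not a proper prefix of any other stored word.
Those words: "cutxyeiy", "cutxyf", "cutxykdk", "nlzdmajg", "nlzgeqxwxr", "nlzq"
Leaf count: 6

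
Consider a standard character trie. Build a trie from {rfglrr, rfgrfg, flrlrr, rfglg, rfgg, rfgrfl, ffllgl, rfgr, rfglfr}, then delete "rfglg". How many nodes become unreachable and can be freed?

1

A node on "rfglg"'s path can go only if nothing else ends at it or branches off below it.
The suffix "g" (1 node) is used only by "rfglg"; the node for "rfgl" still has the child "r", so pruning stops there.
Nodes removed: 1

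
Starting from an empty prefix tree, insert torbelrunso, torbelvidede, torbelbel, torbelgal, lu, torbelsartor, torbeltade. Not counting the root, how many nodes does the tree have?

35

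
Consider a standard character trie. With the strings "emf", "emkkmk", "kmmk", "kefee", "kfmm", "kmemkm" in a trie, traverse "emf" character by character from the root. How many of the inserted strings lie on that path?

Walk "emf" from the root; an end-of-word marker is hit whenever a stored word is a prefix of "emf".
Prefixes of the query that are stored words: "emf"
Count: 1

1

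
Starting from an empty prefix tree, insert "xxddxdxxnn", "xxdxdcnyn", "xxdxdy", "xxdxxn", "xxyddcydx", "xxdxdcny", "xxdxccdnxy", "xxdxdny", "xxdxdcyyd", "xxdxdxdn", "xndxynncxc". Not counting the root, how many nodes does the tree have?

Count nodes per top-level branch (shared prefixes stored once):
  'x'-branch (xndxynncxc, xxddxdxxnn, xxdxccdnxy, xxdxdcny, xxdxdcnyn, xxdxdcyyd, xxdxdny, xxdxdxdn, xxdxdy, xxdxxn, xxyddcydx): 49 nodes
Sum: 49

49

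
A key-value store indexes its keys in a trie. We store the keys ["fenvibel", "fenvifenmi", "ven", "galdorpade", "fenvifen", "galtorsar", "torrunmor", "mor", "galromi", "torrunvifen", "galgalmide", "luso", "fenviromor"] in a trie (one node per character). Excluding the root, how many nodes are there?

For each word, the new-node count is its length minus the longest prefix already in the trie:
  "fenvibel" → 8 new (f, e, n, v, i, b, e, l)
  "fenvifenmi" → prefix "fenvi" already present; 5 new (f, e, n, m, i)
  "ven" → 3 new (v, e, n)
  "galdorpade" → 10 new (g, a, l, d, o, r, p, a, d, e)
  "fenvifen" → prefix "fenvifen" already present; 0 new (none)
  "galtorsar" → prefix "gal" already present; 6 new (t, o, r, s, a, r)
  "torrunmor" → 9 new (t, o, r, r, u, n, m, o, r)
  "mor" → 3 new (m, o, r)
  "galromi" → prefix "gal" already present; 4 new (r, o, m, i)
  "torrunvifen" → prefix "torrun" already present; 5 new (v, i, f, e, n)
  "galgalmide" → prefix "gal" already present; 7 new (g, a, l, m, i, d, e)
  "luso" → 4 new (l, u, s, o)
  "fenviromor" → prefix "fenvi" already present; 5 new (r, o, m, o, r)
Total nodes = 8 + 5 + 3 + 10 + 0 + 6 + 9 + 3 + 4 + 5 + 7 + 4 + 5 = 69

69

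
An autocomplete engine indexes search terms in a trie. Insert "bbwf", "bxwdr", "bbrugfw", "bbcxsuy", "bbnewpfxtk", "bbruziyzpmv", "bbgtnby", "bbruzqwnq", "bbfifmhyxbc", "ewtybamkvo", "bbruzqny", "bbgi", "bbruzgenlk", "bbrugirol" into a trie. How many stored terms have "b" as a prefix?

13

Walk to "b"; the words in its subtree are exactly those with that prefix.
Words under "b": bbcxsuy, bbfifmhyxbc, bbgi, bbgtnby, bbnewpfxtk, bbrugfw, bbrugirol, bbruzgenlk, bbruziyzpmv, bbruzqny, bbruzqwnq, bbwf, bxwdr
Count: 13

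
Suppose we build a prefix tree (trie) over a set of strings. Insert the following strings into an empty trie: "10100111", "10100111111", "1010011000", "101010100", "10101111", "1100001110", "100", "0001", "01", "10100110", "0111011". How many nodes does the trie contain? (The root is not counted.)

42

Insert word by word; a character creates a node only if that edge doesn't already exist:
  "10100111" → 8 new (1, 0, 1, 0, 0, 1, 1, 1)
  "10100111111" → prefix "10100111" already present; 3 new (1, 1, 1)
  "1010011000" → prefix "1010011" already present; 3 new (0, 0, 0)
  "101010100" → prefix "1010" already present; 5 new (1, 0, 1, 0, 0)
  "10101111" → prefix "10101" already present; 3 new (1, 1, 1)
  "1100001110" → prefix "1" already present; 9 new (1, 0, 0, 0, 0, 1, 1, 1, 0)
  "100" → prefix "10" already present; 1 new (0)
  "0001" → 4 new (0, 0, 0, 1)
  "01" → prefix "0" already present; 1 new (1)
  "10100110" → prefix "10100110" already present; 0 new (none)
  "0111011" → prefix "01" already present; 5 new (1, 1, 0, 1, 1)
Total nodes = 8 + 3 + 3 + 5 + 3 + 9 + 1 + 4 + 1 + 0 + 5 = 42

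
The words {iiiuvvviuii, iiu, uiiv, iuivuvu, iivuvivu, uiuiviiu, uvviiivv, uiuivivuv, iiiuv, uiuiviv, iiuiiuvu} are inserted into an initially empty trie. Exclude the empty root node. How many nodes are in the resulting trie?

49

Insert word by word; a character creates a node only if that edge doesn't already exist:
  "iiiuvvviuii" → 11 new (i, i, i, u, v, v, v, i, u, i, i)
  "iiu" → prefix "ii" already present; 1 new (u)
  "uiiv" → 4 new (u, i, i, v)
  "iuivuvu" → prefix "i" already present; 6 new (u, i, v, u, v, u)
  "iivuvivu" → prefix "ii" already present; 6 new (v, u, v, i, v, u)
  "uiuiviiu" → prefix "ui" already present; 6 new (u, i, v, i, i, u)
  "uvviiivv" → prefix "u" already present; 7 new (v, v, i, i, i, v, v)
  "uiuivivuv" → prefix "uiuivi" already present; 3 new (v, u, v)
  "iiiuv" → prefix "iiiuv" already present; 0 new (none)
  "uiuiviv" → prefix "uiuiviv" already present; 0 new (none)
  "iiuiiuvu" → prefix "iiu" already present; 5 new (i, i, u, v, u)
Total nodes = 11 + 1 + 4 + 6 + 6 + 6 + 7 + 3 + 0 + 0 + 5 = 49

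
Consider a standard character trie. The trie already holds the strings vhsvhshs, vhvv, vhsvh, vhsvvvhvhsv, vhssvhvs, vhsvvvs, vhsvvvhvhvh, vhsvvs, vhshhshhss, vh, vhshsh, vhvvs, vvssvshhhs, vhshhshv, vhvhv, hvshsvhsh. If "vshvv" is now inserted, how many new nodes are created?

4

Walking "vshvv" from the root, the first 1 characters ("v") follow existing edges; "s" is the first miss.
New nodes needed: |"vshvv"| − 1 = 5 − 1 = 4.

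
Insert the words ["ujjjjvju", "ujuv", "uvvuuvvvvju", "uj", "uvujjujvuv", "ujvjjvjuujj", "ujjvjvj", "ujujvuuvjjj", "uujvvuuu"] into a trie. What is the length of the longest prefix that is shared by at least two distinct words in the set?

Equivalently: take the maximum, over all pairs, of their longest common prefix length.
"ujjjjvju" and "ujjvjvj" agree on "ujj" (3 characters) before diverging; nothing deeper is shared.
Longest shared-prefix length: 3

3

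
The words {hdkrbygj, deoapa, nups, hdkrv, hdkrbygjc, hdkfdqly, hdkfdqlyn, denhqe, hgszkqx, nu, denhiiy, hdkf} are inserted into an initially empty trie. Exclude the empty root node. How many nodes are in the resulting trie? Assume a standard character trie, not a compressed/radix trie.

39

For each word, the new-node count is its length minus the longest prefix already in the trie:
  "hdkrbygj" → 8 new (h, d, k, r, b, y, g, j)
  "deoapa" → 6 new (d, e, o, a, p, a)
  "nups" → 4 new (n, u, p, s)
  "hdkrv" → prefix "hdkr" already present; 1 new (v)
  "hdkrbygjc" → prefix "hdkrbygj" already present; 1 new (c)
  "hdkfdqly" → prefix "hdk" already present; 5 new (f, d, q, l, y)
  "hdkfdqlyn" → prefix "hdkfdqly" already present; 1 new (n)
  "denhqe" → prefix "de" already present; 4 new (n, h, q, e)
  "hgszkqx" → prefix "h" already present; 6 new (g, s, z, k, q, x)
  "nu" → prefix "nu" already present; 0 new (none)
  "denhiiy" → prefix "denh" already present; 3 new (i, i, y)
  "hdkf" → prefix "hdkf" already present; 0 new (none)
Total nodes = 8 + 6 + 4 + 1 + 1 + 5 + 1 + 4 + 6 + 0 + 3 + 0 = 39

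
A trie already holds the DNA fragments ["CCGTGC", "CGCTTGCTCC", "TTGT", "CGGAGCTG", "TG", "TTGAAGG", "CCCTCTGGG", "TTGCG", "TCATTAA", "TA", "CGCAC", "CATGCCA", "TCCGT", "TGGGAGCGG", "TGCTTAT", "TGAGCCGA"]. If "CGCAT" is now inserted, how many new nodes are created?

1

The longest prefix of "CGCAT" already in the trie is "CGCA" (length 4).
New nodes needed: |"CGCAT"| − 4 = 5 − 4 = 1.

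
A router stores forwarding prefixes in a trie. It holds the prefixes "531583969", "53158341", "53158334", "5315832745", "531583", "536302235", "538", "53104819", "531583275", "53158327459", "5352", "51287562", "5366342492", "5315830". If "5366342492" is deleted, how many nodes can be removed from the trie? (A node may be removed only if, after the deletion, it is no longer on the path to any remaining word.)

7

Walk "5366342492" from the leaf back toward the root, removing each node that no remaining word uses.
The suffix "6342492" (7 nodes) is used only by "5366342492"; the node for "536" still has the child "3", so pruning stops there.
Nodes removed: 7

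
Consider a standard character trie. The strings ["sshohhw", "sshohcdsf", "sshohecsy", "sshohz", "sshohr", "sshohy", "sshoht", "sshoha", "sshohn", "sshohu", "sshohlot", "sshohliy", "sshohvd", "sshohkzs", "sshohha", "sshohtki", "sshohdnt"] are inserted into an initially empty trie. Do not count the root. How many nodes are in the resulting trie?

Trie structure (* marks end of a word):
(root)
└─ s
   └─ s
      └─ h
         └─ o
            └─ h
               ├─ a *
               ├─ c
               │  └─ d
               │     └─ s
               │        └─ f *
               ├─ d
               │  └─ n
               │     └─ t *
               ├─ e
               │  └─ c
               │     └─ s
               │        └─ y *
               ├─ h
               │  ├─ a *
               │  └─ w *
               ├─ k
               │  └─ z
               │     └─ s *
               ├─ l
               │  ├─ i
               │  │  └─ y *
               │  └─ o
               │     └─ t *
               ├─ n *
               ├─ r *
               ├─ t *
               │  └─ k
               │     └─ i *
               ├─ u *
               ├─ v
               │  └─ d *
               ├─ y *
               └─ z *
Counting every labelled node above: 38.

38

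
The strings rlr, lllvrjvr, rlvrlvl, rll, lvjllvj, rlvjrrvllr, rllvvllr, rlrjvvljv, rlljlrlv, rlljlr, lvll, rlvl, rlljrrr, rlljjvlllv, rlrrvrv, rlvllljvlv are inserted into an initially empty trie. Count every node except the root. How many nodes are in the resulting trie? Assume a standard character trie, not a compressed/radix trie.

68

Count nodes per top-level branch (shared prefixes stored once):
  'l'-branch (lllvrjvr, lvjllvj, lvll): 16 nodes
  'r'-branch (rll, rlljjvlllv, rlljlr, rlljlrlv, rlljrrr, rllvvllr, rlr, rlrjvvljv, rlrrvrv, rlvjrrvllr, rlvl, rlvllljvlv, rlvrlvl): 52 nodes
Sum: 68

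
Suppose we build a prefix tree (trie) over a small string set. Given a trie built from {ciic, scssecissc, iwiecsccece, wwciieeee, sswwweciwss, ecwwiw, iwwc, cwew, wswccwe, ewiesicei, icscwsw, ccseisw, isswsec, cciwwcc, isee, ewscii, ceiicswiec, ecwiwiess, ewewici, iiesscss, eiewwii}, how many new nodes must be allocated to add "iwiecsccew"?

1

Walking "iwiecsccew" from the root, the first 9 characters ("iwiecscce") follow existing edges; "w" is the first miss.
So 10 − 9 = 1 new nodes.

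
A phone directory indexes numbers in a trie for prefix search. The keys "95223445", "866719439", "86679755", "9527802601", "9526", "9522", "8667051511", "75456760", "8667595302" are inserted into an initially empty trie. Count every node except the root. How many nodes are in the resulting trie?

49

Insert word by word; a character creates a node only if that edge doesn't already exist:
  "95223445" → 8 new (9, 5, 2, 2, 3, 4, 4, 5)
  "866719439" → 9 new (8, 6, 6, 7, 1, 9, 4, 3, 9)
  "86679755" → prefix "8667" already present; 4 new (9, 7, 5, 5)
  "9527802601" → prefix "952" already present; 7 new (7, 8, 0, 2, 6, 0, 1)
  "9526" → prefix "952" already present; 1 new (6)
  "9522" → prefix "9522" already present; 0 new (none)
  "8667051511" → prefix "8667" already present; 6 new (0, 5, 1, 5, 1, 1)
  "75456760" → 8 new (7, 5, 4, 5, 6, 7, 6, 0)
  "8667595302" → prefix "8667" already present; 6 new (5, 9, 5, 3, 0, 2)
Total nodes = 8 + 9 + 4 + 7 + 1 + 0 + 6 + 8 + 6 = 49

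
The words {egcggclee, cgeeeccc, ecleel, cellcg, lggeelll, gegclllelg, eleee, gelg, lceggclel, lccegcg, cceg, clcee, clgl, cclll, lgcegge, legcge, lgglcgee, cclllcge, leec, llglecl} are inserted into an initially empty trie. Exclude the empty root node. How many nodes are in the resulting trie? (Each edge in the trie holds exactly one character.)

102

Count nodes per top-level branch (shared prefixes stored once):
  'c'-branch (cceg, cclll, cclllcge, cellcg, cgeeeccc, clcee, clgl): 28 nodes
  'e'-branch (ecleel, egcggclee, eleee): 18 nodes
  'g'-branch (gegclllelg, gelg): 12 nodes
  'l'-branch (lccegcg, lceggclel, leec, legcge, lgcegge, lggeelll, lgglcgee, llglecl): 44 nodes
Sum: 102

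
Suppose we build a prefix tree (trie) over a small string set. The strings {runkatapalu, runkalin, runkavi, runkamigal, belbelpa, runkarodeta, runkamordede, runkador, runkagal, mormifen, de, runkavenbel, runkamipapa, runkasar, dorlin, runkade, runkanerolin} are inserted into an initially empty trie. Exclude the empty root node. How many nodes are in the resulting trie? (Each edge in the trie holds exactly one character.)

82

For each word, the new-node count is its length minus the longest prefix already in the trie:
  "runkatapalu" → 11 new (r, u, n, k, a, t, a, p, a, l, u)
  "runkalin" → prefix "runka" already present; 3 new (l, i, n)
  "runkavi" → prefix "runka" already present; 2 new (v, i)
  "runkamigal" → prefix "runka" already present; 5 new (m, i, g, a, l)
  "belbelpa" → 8 new (b, e, l, b, e, l, p, a)
  "runkarodeta" → prefix "runka" already present; 6 new (r, o, d, e, t, a)
  "runkamordede" → prefix "runkam" already present; 6 new (o, r, d, e, d, e)
  "runkador" → prefix "runka" already present; 3 new (d, o, r)
  "runkagal" → prefix "runka" already present; 3 new (g, a, l)
  "mormifen" → 8 new (m, o, r, m, i, f, e, n)
  "de" → 2 new (d, e)
  "runkavenbel" → prefix "runkav" already present; 5 new (e, n, b, e, l)
  "runkamipapa" → prefix "runkami" already present; 4 new (p, a, p, a)
  "runkasar" → prefix "runka" already present; 3 new (s, a, r)
  "dorlin" → prefix "d" already present; 5 new (o, r, l, i, n)
  "runkade" → prefix "runkad" already present; 1 new (e)
  "runkanerolin" → prefix "runka" already present; 7 new (n, e, r, o, l, i, n)
Total nodes = 11 + 3 + 2 + 5 + 8 + 6 + 6 + 3 + 3 + 8 + 2 + 5 + 4 + 3 + 5 + 1 + 7 = 82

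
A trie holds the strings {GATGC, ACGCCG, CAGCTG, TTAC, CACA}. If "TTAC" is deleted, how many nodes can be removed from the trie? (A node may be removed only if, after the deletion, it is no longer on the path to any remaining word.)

4

Walk "TTAC" from the leaf back toward the root, removing each node that no remaining word uses.
No other word shares any prefix with "TTAC", so all 4 of its nodes go.
Nodes removed: 4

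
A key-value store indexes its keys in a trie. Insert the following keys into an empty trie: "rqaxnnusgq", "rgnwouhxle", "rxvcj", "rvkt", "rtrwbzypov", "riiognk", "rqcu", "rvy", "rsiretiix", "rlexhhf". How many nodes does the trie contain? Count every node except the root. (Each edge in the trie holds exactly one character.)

58

For each word, the new-node count is its length minus the longest prefix already in the trie:
  "rqaxnnusgq" → 10 new (r, q, a, x, n, n, u, s, g, q)
  "rgnwouhxle" → prefix "r" already present; 9 new (g, n, w, o, u, h, x, l, e)
  "rxvcj" → prefix "r" already present; 4 new (x, v, c, j)
  "rvkt" → prefix "r" already present; 3 new (v, k, t)
  "rtrwbzypov" → prefix "r" already present; 9 new (t, r, w, b, z, y, p, o, v)
  "riiognk" → prefix "r" already present; 6 new (i, i, o, g, n, k)
  "rqcu" → prefix "rq" already present; 2 new (c, u)
  "rvy" → prefix "rv" already present; 1 new (y)
  "rsiretiix" → prefix "r" already present; 8 new (s, i, r, e, t, i, i, x)
  "rlexhhf" → prefix "r" already present; 6 new (l, e, x, h, h, f)
Total nodes = 10 + 9 + 4 + 3 + 9 + 6 + 2 + 1 + 8 + 6 = 58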